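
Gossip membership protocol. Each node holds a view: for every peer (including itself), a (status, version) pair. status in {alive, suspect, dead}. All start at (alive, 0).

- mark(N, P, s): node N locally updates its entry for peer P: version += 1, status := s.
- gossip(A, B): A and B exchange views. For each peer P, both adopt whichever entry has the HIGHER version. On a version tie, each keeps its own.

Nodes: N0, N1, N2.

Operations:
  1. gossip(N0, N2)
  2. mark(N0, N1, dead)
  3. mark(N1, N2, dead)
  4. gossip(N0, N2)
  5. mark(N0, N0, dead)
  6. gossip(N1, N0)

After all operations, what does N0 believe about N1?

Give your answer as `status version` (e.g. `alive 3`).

Op 1: gossip N0<->N2 -> N0.N0=(alive,v0) N0.N1=(alive,v0) N0.N2=(alive,v0) | N2.N0=(alive,v0) N2.N1=(alive,v0) N2.N2=(alive,v0)
Op 2: N0 marks N1=dead -> (dead,v1)
Op 3: N1 marks N2=dead -> (dead,v1)
Op 4: gossip N0<->N2 -> N0.N0=(alive,v0) N0.N1=(dead,v1) N0.N2=(alive,v0) | N2.N0=(alive,v0) N2.N1=(dead,v1) N2.N2=(alive,v0)
Op 5: N0 marks N0=dead -> (dead,v1)
Op 6: gossip N1<->N0 -> N1.N0=(dead,v1) N1.N1=(dead,v1) N1.N2=(dead,v1) | N0.N0=(dead,v1) N0.N1=(dead,v1) N0.N2=(dead,v1)

Answer: dead 1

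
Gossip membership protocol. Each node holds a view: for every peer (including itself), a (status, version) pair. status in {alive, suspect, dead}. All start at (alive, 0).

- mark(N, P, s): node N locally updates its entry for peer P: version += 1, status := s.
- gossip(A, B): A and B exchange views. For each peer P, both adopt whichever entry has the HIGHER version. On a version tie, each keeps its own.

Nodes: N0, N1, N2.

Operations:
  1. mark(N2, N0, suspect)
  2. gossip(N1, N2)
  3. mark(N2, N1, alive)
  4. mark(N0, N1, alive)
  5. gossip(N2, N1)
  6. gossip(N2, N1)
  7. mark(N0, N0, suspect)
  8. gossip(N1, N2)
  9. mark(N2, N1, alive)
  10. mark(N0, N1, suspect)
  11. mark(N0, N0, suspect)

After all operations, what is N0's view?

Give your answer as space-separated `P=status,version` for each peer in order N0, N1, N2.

Answer: N0=suspect,2 N1=suspect,2 N2=alive,0

Derivation:
Op 1: N2 marks N0=suspect -> (suspect,v1)
Op 2: gossip N1<->N2 -> N1.N0=(suspect,v1) N1.N1=(alive,v0) N1.N2=(alive,v0) | N2.N0=(suspect,v1) N2.N1=(alive,v0) N2.N2=(alive,v0)
Op 3: N2 marks N1=alive -> (alive,v1)
Op 4: N0 marks N1=alive -> (alive,v1)
Op 5: gossip N2<->N1 -> N2.N0=(suspect,v1) N2.N1=(alive,v1) N2.N2=(alive,v0) | N1.N0=(suspect,v1) N1.N1=(alive,v1) N1.N2=(alive,v0)
Op 6: gossip N2<->N1 -> N2.N0=(suspect,v1) N2.N1=(alive,v1) N2.N2=(alive,v0) | N1.N0=(suspect,v1) N1.N1=(alive,v1) N1.N2=(alive,v0)
Op 7: N0 marks N0=suspect -> (suspect,v1)
Op 8: gossip N1<->N2 -> N1.N0=(suspect,v1) N1.N1=(alive,v1) N1.N2=(alive,v0) | N2.N0=(suspect,v1) N2.N1=(alive,v1) N2.N2=(alive,v0)
Op 9: N2 marks N1=alive -> (alive,v2)
Op 10: N0 marks N1=suspect -> (suspect,v2)
Op 11: N0 marks N0=suspect -> (suspect,v2)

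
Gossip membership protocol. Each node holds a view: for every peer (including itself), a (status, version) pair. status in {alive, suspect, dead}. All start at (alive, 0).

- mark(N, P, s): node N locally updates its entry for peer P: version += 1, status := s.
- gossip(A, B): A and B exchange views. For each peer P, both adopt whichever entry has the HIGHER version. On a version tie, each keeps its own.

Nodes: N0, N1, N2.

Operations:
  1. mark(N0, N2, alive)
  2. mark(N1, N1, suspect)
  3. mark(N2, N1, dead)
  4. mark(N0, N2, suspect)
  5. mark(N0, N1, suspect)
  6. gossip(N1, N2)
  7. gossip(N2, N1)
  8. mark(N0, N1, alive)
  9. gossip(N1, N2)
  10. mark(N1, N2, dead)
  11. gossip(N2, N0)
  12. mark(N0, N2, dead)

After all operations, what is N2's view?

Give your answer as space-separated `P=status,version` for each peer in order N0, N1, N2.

Answer: N0=alive,0 N1=alive,2 N2=suspect,2

Derivation:
Op 1: N0 marks N2=alive -> (alive,v1)
Op 2: N1 marks N1=suspect -> (suspect,v1)
Op 3: N2 marks N1=dead -> (dead,v1)
Op 4: N0 marks N2=suspect -> (suspect,v2)
Op 5: N0 marks N1=suspect -> (suspect,v1)
Op 6: gossip N1<->N2 -> N1.N0=(alive,v0) N1.N1=(suspect,v1) N1.N2=(alive,v0) | N2.N0=(alive,v0) N2.N1=(dead,v1) N2.N2=(alive,v0)
Op 7: gossip N2<->N1 -> N2.N0=(alive,v0) N2.N1=(dead,v1) N2.N2=(alive,v0) | N1.N0=(alive,v0) N1.N1=(suspect,v1) N1.N2=(alive,v0)
Op 8: N0 marks N1=alive -> (alive,v2)
Op 9: gossip N1<->N2 -> N1.N0=(alive,v0) N1.N1=(suspect,v1) N1.N2=(alive,v0) | N2.N0=(alive,v0) N2.N1=(dead,v1) N2.N2=(alive,v0)
Op 10: N1 marks N2=dead -> (dead,v1)
Op 11: gossip N2<->N0 -> N2.N0=(alive,v0) N2.N1=(alive,v2) N2.N2=(suspect,v2) | N0.N0=(alive,v0) N0.N1=(alive,v2) N0.N2=(suspect,v2)
Op 12: N0 marks N2=dead -> (dead,v3)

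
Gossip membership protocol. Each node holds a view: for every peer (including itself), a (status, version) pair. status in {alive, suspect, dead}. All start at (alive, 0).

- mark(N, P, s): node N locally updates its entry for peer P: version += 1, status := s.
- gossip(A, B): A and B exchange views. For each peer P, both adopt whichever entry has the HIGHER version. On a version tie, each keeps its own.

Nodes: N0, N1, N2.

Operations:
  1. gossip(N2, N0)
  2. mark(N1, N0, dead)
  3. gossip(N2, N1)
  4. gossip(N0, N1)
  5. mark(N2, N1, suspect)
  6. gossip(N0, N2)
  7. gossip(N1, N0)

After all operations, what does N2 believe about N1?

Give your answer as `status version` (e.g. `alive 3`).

Answer: suspect 1

Derivation:
Op 1: gossip N2<->N0 -> N2.N0=(alive,v0) N2.N1=(alive,v0) N2.N2=(alive,v0) | N0.N0=(alive,v0) N0.N1=(alive,v0) N0.N2=(alive,v0)
Op 2: N1 marks N0=dead -> (dead,v1)
Op 3: gossip N2<->N1 -> N2.N0=(dead,v1) N2.N1=(alive,v0) N2.N2=(alive,v0) | N1.N0=(dead,v1) N1.N1=(alive,v0) N1.N2=(alive,v0)
Op 4: gossip N0<->N1 -> N0.N0=(dead,v1) N0.N1=(alive,v0) N0.N2=(alive,v0) | N1.N0=(dead,v1) N1.N1=(alive,v0) N1.N2=(alive,v0)
Op 5: N2 marks N1=suspect -> (suspect,v1)
Op 6: gossip N0<->N2 -> N0.N0=(dead,v1) N0.N1=(suspect,v1) N0.N2=(alive,v0) | N2.N0=(dead,v1) N2.N1=(suspect,v1) N2.N2=(alive,v0)
Op 7: gossip N1<->N0 -> N1.N0=(dead,v1) N1.N1=(suspect,v1) N1.N2=(alive,v0) | N0.N0=(dead,v1) N0.N1=(suspect,v1) N0.N2=(alive,v0)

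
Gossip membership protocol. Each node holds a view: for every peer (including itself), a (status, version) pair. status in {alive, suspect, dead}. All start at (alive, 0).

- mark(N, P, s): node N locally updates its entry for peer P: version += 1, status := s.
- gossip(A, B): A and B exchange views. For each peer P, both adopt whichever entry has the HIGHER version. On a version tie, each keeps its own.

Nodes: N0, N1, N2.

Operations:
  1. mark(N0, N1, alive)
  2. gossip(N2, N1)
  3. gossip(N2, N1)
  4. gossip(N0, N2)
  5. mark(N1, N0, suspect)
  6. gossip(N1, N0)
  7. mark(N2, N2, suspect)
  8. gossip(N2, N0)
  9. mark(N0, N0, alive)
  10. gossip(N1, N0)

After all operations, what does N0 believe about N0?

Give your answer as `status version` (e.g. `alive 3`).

Op 1: N0 marks N1=alive -> (alive,v1)
Op 2: gossip N2<->N1 -> N2.N0=(alive,v0) N2.N1=(alive,v0) N2.N2=(alive,v0) | N1.N0=(alive,v0) N1.N1=(alive,v0) N1.N2=(alive,v0)
Op 3: gossip N2<->N1 -> N2.N0=(alive,v0) N2.N1=(alive,v0) N2.N2=(alive,v0) | N1.N0=(alive,v0) N1.N1=(alive,v0) N1.N2=(alive,v0)
Op 4: gossip N0<->N2 -> N0.N0=(alive,v0) N0.N1=(alive,v1) N0.N2=(alive,v0) | N2.N0=(alive,v0) N2.N1=(alive,v1) N2.N2=(alive,v0)
Op 5: N1 marks N0=suspect -> (suspect,v1)
Op 6: gossip N1<->N0 -> N1.N0=(suspect,v1) N1.N1=(alive,v1) N1.N2=(alive,v0) | N0.N0=(suspect,v1) N0.N1=(alive,v1) N0.N2=(alive,v0)
Op 7: N2 marks N2=suspect -> (suspect,v1)
Op 8: gossip N2<->N0 -> N2.N0=(suspect,v1) N2.N1=(alive,v1) N2.N2=(suspect,v1) | N0.N0=(suspect,v1) N0.N1=(alive,v1) N0.N2=(suspect,v1)
Op 9: N0 marks N0=alive -> (alive,v2)
Op 10: gossip N1<->N0 -> N1.N0=(alive,v2) N1.N1=(alive,v1) N1.N2=(suspect,v1) | N0.N0=(alive,v2) N0.N1=(alive,v1) N0.N2=(suspect,v1)

Answer: alive 2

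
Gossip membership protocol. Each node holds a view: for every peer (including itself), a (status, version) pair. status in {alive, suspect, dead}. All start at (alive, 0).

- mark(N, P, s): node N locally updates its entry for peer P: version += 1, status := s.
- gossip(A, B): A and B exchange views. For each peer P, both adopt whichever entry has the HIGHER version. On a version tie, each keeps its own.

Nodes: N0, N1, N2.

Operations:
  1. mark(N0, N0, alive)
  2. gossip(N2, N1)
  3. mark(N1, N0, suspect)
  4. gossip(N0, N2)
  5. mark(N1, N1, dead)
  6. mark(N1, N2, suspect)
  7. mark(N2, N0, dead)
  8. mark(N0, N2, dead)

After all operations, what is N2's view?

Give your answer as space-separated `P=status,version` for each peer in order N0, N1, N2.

Answer: N0=dead,2 N1=alive,0 N2=alive,0

Derivation:
Op 1: N0 marks N0=alive -> (alive,v1)
Op 2: gossip N2<->N1 -> N2.N0=(alive,v0) N2.N1=(alive,v0) N2.N2=(alive,v0) | N1.N0=(alive,v0) N1.N1=(alive,v0) N1.N2=(alive,v0)
Op 3: N1 marks N0=suspect -> (suspect,v1)
Op 4: gossip N0<->N2 -> N0.N0=(alive,v1) N0.N1=(alive,v0) N0.N2=(alive,v0) | N2.N0=(alive,v1) N2.N1=(alive,v0) N2.N2=(alive,v0)
Op 5: N1 marks N1=dead -> (dead,v1)
Op 6: N1 marks N2=suspect -> (suspect,v1)
Op 7: N2 marks N0=dead -> (dead,v2)
Op 8: N0 marks N2=dead -> (dead,v1)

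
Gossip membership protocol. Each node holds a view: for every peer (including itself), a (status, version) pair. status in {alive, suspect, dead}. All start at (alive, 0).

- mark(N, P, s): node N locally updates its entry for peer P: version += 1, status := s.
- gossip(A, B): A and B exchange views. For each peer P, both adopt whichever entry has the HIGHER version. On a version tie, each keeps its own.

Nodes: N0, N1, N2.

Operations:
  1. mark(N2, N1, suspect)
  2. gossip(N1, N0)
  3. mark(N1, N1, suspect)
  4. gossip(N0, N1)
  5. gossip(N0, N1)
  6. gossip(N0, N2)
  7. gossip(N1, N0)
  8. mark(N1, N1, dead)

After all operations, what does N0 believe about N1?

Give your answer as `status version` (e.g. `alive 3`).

Op 1: N2 marks N1=suspect -> (suspect,v1)
Op 2: gossip N1<->N0 -> N1.N0=(alive,v0) N1.N1=(alive,v0) N1.N2=(alive,v0) | N0.N0=(alive,v0) N0.N1=(alive,v0) N0.N2=(alive,v0)
Op 3: N1 marks N1=suspect -> (suspect,v1)
Op 4: gossip N0<->N1 -> N0.N0=(alive,v0) N0.N1=(suspect,v1) N0.N2=(alive,v0) | N1.N0=(alive,v0) N1.N1=(suspect,v1) N1.N2=(alive,v0)
Op 5: gossip N0<->N1 -> N0.N0=(alive,v0) N0.N1=(suspect,v1) N0.N2=(alive,v0) | N1.N0=(alive,v0) N1.N1=(suspect,v1) N1.N2=(alive,v0)
Op 6: gossip N0<->N2 -> N0.N0=(alive,v0) N0.N1=(suspect,v1) N0.N2=(alive,v0) | N2.N0=(alive,v0) N2.N1=(suspect,v1) N2.N2=(alive,v0)
Op 7: gossip N1<->N0 -> N1.N0=(alive,v0) N1.N1=(suspect,v1) N1.N2=(alive,v0) | N0.N0=(alive,v0) N0.N1=(suspect,v1) N0.N2=(alive,v0)
Op 8: N1 marks N1=dead -> (dead,v2)

Answer: suspect 1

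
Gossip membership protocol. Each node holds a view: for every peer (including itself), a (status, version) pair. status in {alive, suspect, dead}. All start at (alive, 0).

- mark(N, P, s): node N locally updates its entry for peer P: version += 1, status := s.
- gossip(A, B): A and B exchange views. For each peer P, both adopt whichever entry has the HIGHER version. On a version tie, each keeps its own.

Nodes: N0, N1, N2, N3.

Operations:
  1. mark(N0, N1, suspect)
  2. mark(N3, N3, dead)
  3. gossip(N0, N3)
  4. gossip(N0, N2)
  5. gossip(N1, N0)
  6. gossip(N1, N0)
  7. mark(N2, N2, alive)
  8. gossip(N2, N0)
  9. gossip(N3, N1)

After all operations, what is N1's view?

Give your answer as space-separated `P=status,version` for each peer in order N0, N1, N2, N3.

Op 1: N0 marks N1=suspect -> (suspect,v1)
Op 2: N3 marks N3=dead -> (dead,v1)
Op 3: gossip N0<->N3 -> N0.N0=(alive,v0) N0.N1=(suspect,v1) N0.N2=(alive,v0) N0.N3=(dead,v1) | N3.N0=(alive,v0) N3.N1=(suspect,v1) N3.N2=(alive,v0) N3.N3=(dead,v1)
Op 4: gossip N0<->N2 -> N0.N0=(alive,v0) N0.N1=(suspect,v1) N0.N2=(alive,v0) N0.N3=(dead,v1) | N2.N0=(alive,v0) N2.N1=(suspect,v1) N2.N2=(alive,v0) N2.N3=(dead,v1)
Op 5: gossip N1<->N0 -> N1.N0=(alive,v0) N1.N1=(suspect,v1) N1.N2=(alive,v0) N1.N3=(dead,v1) | N0.N0=(alive,v0) N0.N1=(suspect,v1) N0.N2=(alive,v0) N0.N3=(dead,v1)
Op 6: gossip N1<->N0 -> N1.N0=(alive,v0) N1.N1=(suspect,v1) N1.N2=(alive,v0) N1.N3=(dead,v1) | N0.N0=(alive,v0) N0.N1=(suspect,v1) N0.N2=(alive,v0) N0.N3=(dead,v1)
Op 7: N2 marks N2=alive -> (alive,v1)
Op 8: gossip N2<->N0 -> N2.N0=(alive,v0) N2.N1=(suspect,v1) N2.N2=(alive,v1) N2.N3=(dead,v1) | N0.N0=(alive,v0) N0.N1=(suspect,v1) N0.N2=(alive,v1) N0.N3=(dead,v1)
Op 9: gossip N3<->N1 -> N3.N0=(alive,v0) N3.N1=(suspect,v1) N3.N2=(alive,v0) N3.N3=(dead,v1) | N1.N0=(alive,v0) N1.N1=(suspect,v1) N1.N2=(alive,v0) N1.N3=(dead,v1)

Answer: N0=alive,0 N1=suspect,1 N2=alive,0 N3=dead,1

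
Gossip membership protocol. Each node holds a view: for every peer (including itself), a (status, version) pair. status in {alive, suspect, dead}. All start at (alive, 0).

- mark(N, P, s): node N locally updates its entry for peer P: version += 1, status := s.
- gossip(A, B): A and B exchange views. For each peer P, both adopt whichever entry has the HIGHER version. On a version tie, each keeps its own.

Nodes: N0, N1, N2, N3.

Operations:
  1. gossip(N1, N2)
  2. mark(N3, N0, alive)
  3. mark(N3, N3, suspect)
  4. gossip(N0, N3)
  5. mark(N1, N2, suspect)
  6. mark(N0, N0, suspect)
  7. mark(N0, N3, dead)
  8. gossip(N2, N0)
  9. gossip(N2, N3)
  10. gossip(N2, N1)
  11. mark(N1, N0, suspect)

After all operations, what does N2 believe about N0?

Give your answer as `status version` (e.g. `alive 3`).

Op 1: gossip N1<->N2 -> N1.N0=(alive,v0) N1.N1=(alive,v0) N1.N2=(alive,v0) N1.N3=(alive,v0) | N2.N0=(alive,v0) N2.N1=(alive,v0) N2.N2=(alive,v0) N2.N3=(alive,v0)
Op 2: N3 marks N0=alive -> (alive,v1)
Op 3: N3 marks N3=suspect -> (suspect,v1)
Op 4: gossip N0<->N3 -> N0.N0=(alive,v1) N0.N1=(alive,v0) N0.N2=(alive,v0) N0.N3=(suspect,v1) | N3.N0=(alive,v1) N3.N1=(alive,v0) N3.N2=(alive,v0) N3.N3=(suspect,v1)
Op 5: N1 marks N2=suspect -> (suspect,v1)
Op 6: N0 marks N0=suspect -> (suspect,v2)
Op 7: N0 marks N3=dead -> (dead,v2)
Op 8: gossip N2<->N0 -> N2.N0=(suspect,v2) N2.N1=(alive,v0) N2.N2=(alive,v0) N2.N3=(dead,v2) | N0.N0=(suspect,v2) N0.N1=(alive,v0) N0.N2=(alive,v0) N0.N3=(dead,v2)
Op 9: gossip N2<->N3 -> N2.N0=(suspect,v2) N2.N1=(alive,v0) N2.N2=(alive,v0) N2.N3=(dead,v2) | N3.N0=(suspect,v2) N3.N1=(alive,v0) N3.N2=(alive,v0) N3.N3=(dead,v2)
Op 10: gossip N2<->N1 -> N2.N0=(suspect,v2) N2.N1=(alive,v0) N2.N2=(suspect,v1) N2.N3=(dead,v2) | N1.N0=(suspect,v2) N1.N1=(alive,v0) N1.N2=(suspect,v1) N1.N3=(dead,v2)
Op 11: N1 marks N0=suspect -> (suspect,v3)

Answer: suspect 2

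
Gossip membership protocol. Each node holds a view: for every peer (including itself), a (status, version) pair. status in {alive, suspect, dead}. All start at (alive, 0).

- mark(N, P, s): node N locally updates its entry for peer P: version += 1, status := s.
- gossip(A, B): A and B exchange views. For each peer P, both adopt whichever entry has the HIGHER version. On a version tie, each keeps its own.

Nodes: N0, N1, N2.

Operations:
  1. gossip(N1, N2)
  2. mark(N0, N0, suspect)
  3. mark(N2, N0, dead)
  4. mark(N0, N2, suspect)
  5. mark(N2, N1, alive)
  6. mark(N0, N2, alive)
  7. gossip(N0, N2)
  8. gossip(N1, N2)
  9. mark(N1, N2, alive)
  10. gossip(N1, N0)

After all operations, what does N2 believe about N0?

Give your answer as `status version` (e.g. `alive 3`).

Op 1: gossip N1<->N2 -> N1.N0=(alive,v0) N1.N1=(alive,v0) N1.N2=(alive,v0) | N2.N0=(alive,v0) N2.N1=(alive,v0) N2.N2=(alive,v0)
Op 2: N0 marks N0=suspect -> (suspect,v1)
Op 3: N2 marks N0=dead -> (dead,v1)
Op 4: N0 marks N2=suspect -> (suspect,v1)
Op 5: N2 marks N1=alive -> (alive,v1)
Op 6: N0 marks N2=alive -> (alive,v2)
Op 7: gossip N0<->N2 -> N0.N0=(suspect,v1) N0.N1=(alive,v1) N0.N2=(alive,v2) | N2.N0=(dead,v1) N2.N1=(alive,v1) N2.N2=(alive,v2)
Op 8: gossip N1<->N2 -> N1.N0=(dead,v1) N1.N1=(alive,v1) N1.N2=(alive,v2) | N2.N0=(dead,v1) N2.N1=(alive,v1) N2.N2=(alive,v2)
Op 9: N1 marks N2=alive -> (alive,v3)
Op 10: gossip N1<->N0 -> N1.N0=(dead,v1) N1.N1=(alive,v1) N1.N2=(alive,v3) | N0.N0=(suspect,v1) N0.N1=(alive,v1) N0.N2=(alive,v3)

Answer: dead 1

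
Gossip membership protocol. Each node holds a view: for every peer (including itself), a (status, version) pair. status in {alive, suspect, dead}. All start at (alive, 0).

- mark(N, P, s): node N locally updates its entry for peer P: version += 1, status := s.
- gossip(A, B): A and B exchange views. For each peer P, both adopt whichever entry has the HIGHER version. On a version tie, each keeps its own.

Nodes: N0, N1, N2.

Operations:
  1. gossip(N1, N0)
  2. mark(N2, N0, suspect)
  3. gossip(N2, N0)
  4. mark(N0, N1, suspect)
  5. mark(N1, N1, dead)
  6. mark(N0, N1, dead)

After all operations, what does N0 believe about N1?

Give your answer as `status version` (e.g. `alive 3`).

Answer: dead 2

Derivation:
Op 1: gossip N1<->N0 -> N1.N0=(alive,v0) N1.N1=(alive,v0) N1.N2=(alive,v0) | N0.N0=(alive,v0) N0.N1=(alive,v0) N0.N2=(alive,v0)
Op 2: N2 marks N0=suspect -> (suspect,v1)
Op 3: gossip N2<->N0 -> N2.N0=(suspect,v1) N2.N1=(alive,v0) N2.N2=(alive,v0) | N0.N0=(suspect,v1) N0.N1=(alive,v0) N0.N2=(alive,v0)
Op 4: N0 marks N1=suspect -> (suspect,v1)
Op 5: N1 marks N1=dead -> (dead,v1)
Op 6: N0 marks N1=dead -> (dead,v2)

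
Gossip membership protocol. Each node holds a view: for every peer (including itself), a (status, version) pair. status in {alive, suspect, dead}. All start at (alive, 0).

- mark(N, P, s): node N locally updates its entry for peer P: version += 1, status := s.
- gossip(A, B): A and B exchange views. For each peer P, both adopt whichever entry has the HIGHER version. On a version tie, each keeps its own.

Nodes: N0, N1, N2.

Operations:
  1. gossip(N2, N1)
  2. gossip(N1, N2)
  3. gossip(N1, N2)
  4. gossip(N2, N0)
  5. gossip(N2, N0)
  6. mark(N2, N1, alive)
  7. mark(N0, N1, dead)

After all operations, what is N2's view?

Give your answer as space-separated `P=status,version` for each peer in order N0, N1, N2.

Op 1: gossip N2<->N1 -> N2.N0=(alive,v0) N2.N1=(alive,v0) N2.N2=(alive,v0) | N1.N0=(alive,v0) N1.N1=(alive,v0) N1.N2=(alive,v0)
Op 2: gossip N1<->N2 -> N1.N0=(alive,v0) N1.N1=(alive,v0) N1.N2=(alive,v0) | N2.N0=(alive,v0) N2.N1=(alive,v0) N2.N2=(alive,v0)
Op 3: gossip N1<->N2 -> N1.N0=(alive,v0) N1.N1=(alive,v0) N1.N2=(alive,v0) | N2.N0=(alive,v0) N2.N1=(alive,v0) N2.N2=(alive,v0)
Op 4: gossip N2<->N0 -> N2.N0=(alive,v0) N2.N1=(alive,v0) N2.N2=(alive,v0) | N0.N0=(alive,v0) N0.N1=(alive,v0) N0.N2=(alive,v0)
Op 5: gossip N2<->N0 -> N2.N0=(alive,v0) N2.N1=(alive,v0) N2.N2=(alive,v0) | N0.N0=(alive,v0) N0.N1=(alive,v0) N0.N2=(alive,v0)
Op 6: N2 marks N1=alive -> (alive,v1)
Op 7: N0 marks N1=dead -> (dead,v1)

Answer: N0=alive,0 N1=alive,1 N2=alive,0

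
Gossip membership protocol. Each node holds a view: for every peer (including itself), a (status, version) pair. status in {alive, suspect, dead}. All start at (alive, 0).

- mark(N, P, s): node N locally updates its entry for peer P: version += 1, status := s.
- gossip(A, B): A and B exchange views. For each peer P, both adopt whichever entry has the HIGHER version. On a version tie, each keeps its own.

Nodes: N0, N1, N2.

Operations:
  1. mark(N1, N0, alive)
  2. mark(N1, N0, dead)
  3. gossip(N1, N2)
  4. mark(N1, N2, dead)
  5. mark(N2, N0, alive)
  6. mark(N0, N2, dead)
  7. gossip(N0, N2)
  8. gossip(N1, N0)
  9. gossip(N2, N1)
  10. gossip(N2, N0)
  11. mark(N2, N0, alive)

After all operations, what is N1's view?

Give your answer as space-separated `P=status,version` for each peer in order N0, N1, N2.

Answer: N0=alive,3 N1=alive,0 N2=dead,1

Derivation:
Op 1: N1 marks N0=alive -> (alive,v1)
Op 2: N1 marks N0=dead -> (dead,v2)
Op 3: gossip N1<->N2 -> N1.N0=(dead,v2) N1.N1=(alive,v0) N1.N2=(alive,v0) | N2.N0=(dead,v2) N2.N1=(alive,v0) N2.N2=(alive,v0)
Op 4: N1 marks N2=dead -> (dead,v1)
Op 5: N2 marks N0=alive -> (alive,v3)
Op 6: N0 marks N2=dead -> (dead,v1)
Op 7: gossip N0<->N2 -> N0.N0=(alive,v3) N0.N1=(alive,v0) N0.N2=(dead,v1) | N2.N0=(alive,v3) N2.N1=(alive,v0) N2.N2=(dead,v1)
Op 8: gossip N1<->N0 -> N1.N0=(alive,v3) N1.N1=(alive,v0) N1.N2=(dead,v1) | N0.N0=(alive,v3) N0.N1=(alive,v0) N0.N2=(dead,v1)
Op 9: gossip N2<->N1 -> N2.N0=(alive,v3) N2.N1=(alive,v0) N2.N2=(dead,v1) | N1.N0=(alive,v3) N1.N1=(alive,v0) N1.N2=(dead,v1)
Op 10: gossip N2<->N0 -> N2.N0=(alive,v3) N2.N1=(alive,v0) N2.N2=(dead,v1) | N0.N0=(alive,v3) N0.N1=(alive,v0) N0.N2=(dead,v1)
Op 11: N2 marks N0=alive -> (alive,v4)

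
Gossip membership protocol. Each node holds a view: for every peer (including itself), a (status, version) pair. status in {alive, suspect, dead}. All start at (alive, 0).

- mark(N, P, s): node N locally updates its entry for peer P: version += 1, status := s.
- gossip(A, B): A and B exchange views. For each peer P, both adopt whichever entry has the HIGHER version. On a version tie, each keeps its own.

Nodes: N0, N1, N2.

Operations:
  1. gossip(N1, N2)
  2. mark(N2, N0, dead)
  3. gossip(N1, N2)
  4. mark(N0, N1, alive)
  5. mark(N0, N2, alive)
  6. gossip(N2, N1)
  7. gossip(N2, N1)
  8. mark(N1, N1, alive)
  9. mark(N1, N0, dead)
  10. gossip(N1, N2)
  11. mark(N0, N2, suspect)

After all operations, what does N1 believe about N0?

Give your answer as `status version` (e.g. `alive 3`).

Answer: dead 2

Derivation:
Op 1: gossip N1<->N2 -> N1.N0=(alive,v0) N1.N1=(alive,v0) N1.N2=(alive,v0) | N2.N0=(alive,v0) N2.N1=(alive,v0) N2.N2=(alive,v0)
Op 2: N2 marks N0=dead -> (dead,v1)
Op 3: gossip N1<->N2 -> N1.N0=(dead,v1) N1.N1=(alive,v0) N1.N2=(alive,v0) | N2.N0=(dead,v1) N2.N1=(alive,v0) N2.N2=(alive,v0)
Op 4: N0 marks N1=alive -> (alive,v1)
Op 5: N0 marks N2=alive -> (alive,v1)
Op 6: gossip N2<->N1 -> N2.N0=(dead,v1) N2.N1=(alive,v0) N2.N2=(alive,v0) | N1.N0=(dead,v1) N1.N1=(alive,v0) N1.N2=(alive,v0)
Op 7: gossip N2<->N1 -> N2.N0=(dead,v1) N2.N1=(alive,v0) N2.N2=(alive,v0) | N1.N0=(dead,v1) N1.N1=(alive,v0) N1.N2=(alive,v0)
Op 8: N1 marks N1=alive -> (alive,v1)
Op 9: N1 marks N0=dead -> (dead,v2)
Op 10: gossip N1<->N2 -> N1.N0=(dead,v2) N1.N1=(alive,v1) N1.N2=(alive,v0) | N2.N0=(dead,v2) N2.N1=(alive,v1) N2.N2=(alive,v0)
Op 11: N0 marks N2=suspect -> (suspect,v2)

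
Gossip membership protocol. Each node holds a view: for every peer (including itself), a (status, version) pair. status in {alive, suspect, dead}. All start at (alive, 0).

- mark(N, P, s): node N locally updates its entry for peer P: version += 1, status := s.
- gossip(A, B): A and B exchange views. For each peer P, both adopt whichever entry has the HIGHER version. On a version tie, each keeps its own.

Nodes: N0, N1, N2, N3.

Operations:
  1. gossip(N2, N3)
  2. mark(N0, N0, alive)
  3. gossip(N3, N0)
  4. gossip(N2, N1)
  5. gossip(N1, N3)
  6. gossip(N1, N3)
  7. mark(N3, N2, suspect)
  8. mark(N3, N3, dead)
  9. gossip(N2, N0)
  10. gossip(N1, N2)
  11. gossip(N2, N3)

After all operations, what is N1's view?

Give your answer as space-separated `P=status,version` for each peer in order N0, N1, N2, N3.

Op 1: gossip N2<->N3 -> N2.N0=(alive,v0) N2.N1=(alive,v0) N2.N2=(alive,v0) N2.N3=(alive,v0) | N3.N0=(alive,v0) N3.N1=(alive,v0) N3.N2=(alive,v0) N3.N3=(alive,v0)
Op 2: N0 marks N0=alive -> (alive,v1)
Op 3: gossip N3<->N0 -> N3.N0=(alive,v1) N3.N1=(alive,v0) N3.N2=(alive,v0) N3.N3=(alive,v0) | N0.N0=(alive,v1) N0.N1=(alive,v0) N0.N2=(alive,v0) N0.N3=(alive,v0)
Op 4: gossip N2<->N1 -> N2.N0=(alive,v0) N2.N1=(alive,v0) N2.N2=(alive,v0) N2.N3=(alive,v0) | N1.N0=(alive,v0) N1.N1=(alive,v0) N1.N2=(alive,v0) N1.N3=(alive,v0)
Op 5: gossip N1<->N3 -> N1.N0=(alive,v1) N1.N1=(alive,v0) N1.N2=(alive,v0) N1.N3=(alive,v0) | N3.N0=(alive,v1) N3.N1=(alive,v0) N3.N2=(alive,v0) N3.N3=(alive,v0)
Op 6: gossip N1<->N3 -> N1.N0=(alive,v1) N1.N1=(alive,v0) N1.N2=(alive,v0) N1.N3=(alive,v0) | N3.N0=(alive,v1) N3.N1=(alive,v0) N3.N2=(alive,v0) N3.N3=(alive,v0)
Op 7: N3 marks N2=suspect -> (suspect,v1)
Op 8: N3 marks N3=dead -> (dead,v1)
Op 9: gossip N2<->N0 -> N2.N0=(alive,v1) N2.N1=(alive,v0) N2.N2=(alive,v0) N2.N3=(alive,v0) | N0.N0=(alive,v1) N0.N1=(alive,v0) N0.N2=(alive,v0) N0.N3=(alive,v0)
Op 10: gossip N1<->N2 -> N1.N0=(alive,v1) N1.N1=(alive,v0) N1.N2=(alive,v0) N1.N3=(alive,v0) | N2.N0=(alive,v1) N2.N1=(alive,v0) N2.N2=(alive,v0) N2.N3=(alive,v0)
Op 11: gossip N2<->N3 -> N2.N0=(alive,v1) N2.N1=(alive,v0) N2.N2=(suspect,v1) N2.N3=(dead,v1) | N3.N0=(alive,v1) N3.N1=(alive,v0) N3.N2=(suspect,v1) N3.N3=(dead,v1)

Answer: N0=alive,1 N1=alive,0 N2=alive,0 N3=alive,0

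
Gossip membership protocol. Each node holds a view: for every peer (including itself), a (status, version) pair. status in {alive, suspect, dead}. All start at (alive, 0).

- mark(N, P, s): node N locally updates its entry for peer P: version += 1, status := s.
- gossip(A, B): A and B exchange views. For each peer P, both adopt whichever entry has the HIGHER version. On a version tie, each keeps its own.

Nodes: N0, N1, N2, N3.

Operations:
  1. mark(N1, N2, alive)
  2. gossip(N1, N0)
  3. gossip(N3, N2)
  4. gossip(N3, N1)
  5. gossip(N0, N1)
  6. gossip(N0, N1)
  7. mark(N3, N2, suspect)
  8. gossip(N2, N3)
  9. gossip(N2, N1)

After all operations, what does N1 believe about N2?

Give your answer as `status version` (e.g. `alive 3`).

Answer: suspect 2

Derivation:
Op 1: N1 marks N2=alive -> (alive,v1)
Op 2: gossip N1<->N0 -> N1.N0=(alive,v0) N1.N1=(alive,v0) N1.N2=(alive,v1) N1.N3=(alive,v0) | N0.N0=(alive,v0) N0.N1=(alive,v0) N0.N2=(alive,v1) N0.N3=(alive,v0)
Op 3: gossip N3<->N2 -> N3.N0=(alive,v0) N3.N1=(alive,v0) N3.N2=(alive,v0) N3.N3=(alive,v0) | N2.N0=(alive,v0) N2.N1=(alive,v0) N2.N2=(alive,v0) N2.N3=(alive,v0)
Op 4: gossip N3<->N1 -> N3.N0=(alive,v0) N3.N1=(alive,v0) N3.N2=(alive,v1) N3.N3=(alive,v0) | N1.N0=(alive,v0) N1.N1=(alive,v0) N1.N2=(alive,v1) N1.N3=(alive,v0)
Op 5: gossip N0<->N1 -> N0.N0=(alive,v0) N0.N1=(alive,v0) N0.N2=(alive,v1) N0.N3=(alive,v0) | N1.N0=(alive,v0) N1.N1=(alive,v0) N1.N2=(alive,v1) N1.N3=(alive,v0)
Op 6: gossip N0<->N1 -> N0.N0=(alive,v0) N0.N1=(alive,v0) N0.N2=(alive,v1) N0.N3=(alive,v0) | N1.N0=(alive,v0) N1.N1=(alive,v0) N1.N2=(alive,v1) N1.N3=(alive,v0)
Op 7: N3 marks N2=suspect -> (suspect,v2)
Op 8: gossip N2<->N3 -> N2.N0=(alive,v0) N2.N1=(alive,v0) N2.N2=(suspect,v2) N2.N3=(alive,v0) | N3.N0=(alive,v0) N3.N1=(alive,v0) N3.N2=(suspect,v2) N3.N3=(alive,v0)
Op 9: gossip N2<->N1 -> N2.N0=(alive,v0) N2.N1=(alive,v0) N2.N2=(suspect,v2) N2.N3=(alive,v0) | N1.N0=(alive,v0) N1.N1=(alive,v0) N1.N2=(suspect,v2) N1.N3=(alive,v0)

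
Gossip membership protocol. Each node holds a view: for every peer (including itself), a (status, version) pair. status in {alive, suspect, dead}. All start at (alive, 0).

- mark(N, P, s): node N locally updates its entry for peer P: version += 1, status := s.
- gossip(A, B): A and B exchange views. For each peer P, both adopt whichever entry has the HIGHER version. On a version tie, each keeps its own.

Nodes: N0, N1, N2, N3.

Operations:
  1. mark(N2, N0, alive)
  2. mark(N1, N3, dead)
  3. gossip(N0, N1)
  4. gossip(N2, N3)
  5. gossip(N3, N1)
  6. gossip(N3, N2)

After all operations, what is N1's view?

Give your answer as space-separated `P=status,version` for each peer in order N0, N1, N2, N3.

Op 1: N2 marks N0=alive -> (alive,v1)
Op 2: N1 marks N3=dead -> (dead,v1)
Op 3: gossip N0<->N1 -> N0.N0=(alive,v0) N0.N1=(alive,v0) N0.N2=(alive,v0) N0.N3=(dead,v1) | N1.N0=(alive,v0) N1.N1=(alive,v0) N1.N2=(alive,v0) N1.N3=(dead,v1)
Op 4: gossip N2<->N3 -> N2.N0=(alive,v1) N2.N1=(alive,v0) N2.N2=(alive,v0) N2.N3=(alive,v0) | N3.N0=(alive,v1) N3.N1=(alive,v0) N3.N2=(alive,v0) N3.N3=(alive,v0)
Op 5: gossip N3<->N1 -> N3.N0=(alive,v1) N3.N1=(alive,v0) N3.N2=(alive,v0) N3.N3=(dead,v1) | N1.N0=(alive,v1) N1.N1=(alive,v0) N1.N2=(alive,v0) N1.N3=(dead,v1)
Op 6: gossip N3<->N2 -> N3.N0=(alive,v1) N3.N1=(alive,v0) N3.N2=(alive,v0) N3.N3=(dead,v1) | N2.N0=(alive,v1) N2.N1=(alive,v0) N2.N2=(alive,v0) N2.N3=(dead,v1)

Answer: N0=alive,1 N1=alive,0 N2=alive,0 N3=dead,1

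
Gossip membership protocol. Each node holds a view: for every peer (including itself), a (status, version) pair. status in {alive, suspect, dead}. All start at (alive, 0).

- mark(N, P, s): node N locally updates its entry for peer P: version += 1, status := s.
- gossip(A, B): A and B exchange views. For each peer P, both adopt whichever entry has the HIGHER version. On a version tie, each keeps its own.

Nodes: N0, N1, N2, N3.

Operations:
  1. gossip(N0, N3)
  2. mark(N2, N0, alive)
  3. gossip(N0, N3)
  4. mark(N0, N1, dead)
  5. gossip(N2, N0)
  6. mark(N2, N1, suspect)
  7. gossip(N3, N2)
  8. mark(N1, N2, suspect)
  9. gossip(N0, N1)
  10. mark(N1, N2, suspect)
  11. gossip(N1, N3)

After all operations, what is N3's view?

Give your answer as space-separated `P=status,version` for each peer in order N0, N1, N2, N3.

Op 1: gossip N0<->N3 -> N0.N0=(alive,v0) N0.N1=(alive,v0) N0.N2=(alive,v0) N0.N3=(alive,v0) | N3.N0=(alive,v0) N3.N1=(alive,v0) N3.N2=(alive,v0) N3.N3=(alive,v0)
Op 2: N2 marks N0=alive -> (alive,v1)
Op 3: gossip N0<->N3 -> N0.N0=(alive,v0) N0.N1=(alive,v0) N0.N2=(alive,v0) N0.N3=(alive,v0) | N3.N0=(alive,v0) N3.N1=(alive,v0) N3.N2=(alive,v0) N3.N3=(alive,v0)
Op 4: N0 marks N1=dead -> (dead,v1)
Op 5: gossip N2<->N0 -> N2.N0=(alive,v1) N2.N1=(dead,v1) N2.N2=(alive,v0) N2.N3=(alive,v0) | N0.N0=(alive,v1) N0.N1=(dead,v1) N0.N2=(alive,v0) N0.N3=(alive,v0)
Op 6: N2 marks N1=suspect -> (suspect,v2)
Op 7: gossip N3<->N2 -> N3.N0=(alive,v1) N3.N1=(suspect,v2) N3.N2=(alive,v0) N3.N3=(alive,v0) | N2.N0=(alive,v1) N2.N1=(suspect,v2) N2.N2=(alive,v0) N2.N3=(alive,v0)
Op 8: N1 marks N2=suspect -> (suspect,v1)
Op 9: gossip N0<->N1 -> N0.N0=(alive,v1) N0.N1=(dead,v1) N0.N2=(suspect,v1) N0.N3=(alive,v0) | N1.N0=(alive,v1) N1.N1=(dead,v1) N1.N2=(suspect,v1) N1.N3=(alive,v0)
Op 10: N1 marks N2=suspect -> (suspect,v2)
Op 11: gossip N1<->N3 -> N1.N0=(alive,v1) N1.N1=(suspect,v2) N1.N2=(suspect,v2) N1.N3=(alive,v0) | N3.N0=(alive,v1) N3.N1=(suspect,v2) N3.N2=(suspect,v2) N3.N3=(alive,v0)

Answer: N0=alive,1 N1=suspect,2 N2=suspect,2 N3=alive,0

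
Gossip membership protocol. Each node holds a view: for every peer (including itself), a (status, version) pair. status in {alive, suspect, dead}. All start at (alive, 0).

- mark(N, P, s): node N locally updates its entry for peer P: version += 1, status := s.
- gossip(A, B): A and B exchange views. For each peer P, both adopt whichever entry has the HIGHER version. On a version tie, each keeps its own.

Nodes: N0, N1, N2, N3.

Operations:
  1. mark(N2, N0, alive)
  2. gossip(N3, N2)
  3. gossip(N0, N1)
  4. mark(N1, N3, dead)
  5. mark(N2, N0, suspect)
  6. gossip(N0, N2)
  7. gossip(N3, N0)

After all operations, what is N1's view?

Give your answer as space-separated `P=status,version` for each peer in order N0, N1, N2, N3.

Op 1: N2 marks N0=alive -> (alive,v1)
Op 2: gossip N3<->N2 -> N3.N0=(alive,v1) N3.N1=(alive,v0) N3.N2=(alive,v0) N3.N3=(alive,v0) | N2.N0=(alive,v1) N2.N1=(alive,v0) N2.N2=(alive,v0) N2.N3=(alive,v0)
Op 3: gossip N0<->N1 -> N0.N0=(alive,v0) N0.N1=(alive,v0) N0.N2=(alive,v0) N0.N3=(alive,v0) | N1.N0=(alive,v0) N1.N1=(alive,v0) N1.N2=(alive,v0) N1.N3=(alive,v0)
Op 4: N1 marks N3=dead -> (dead,v1)
Op 5: N2 marks N0=suspect -> (suspect,v2)
Op 6: gossip N0<->N2 -> N0.N0=(suspect,v2) N0.N1=(alive,v0) N0.N2=(alive,v0) N0.N3=(alive,v0) | N2.N0=(suspect,v2) N2.N1=(alive,v0) N2.N2=(alive,v0) N2.N3=(alive,v0)
Op 7: gossip N3<->N0 -> N3.N0=(suspect,v2) N3.N1=(alive,v0) N3.N2=(alive,v0) N3.N3=(alive,v0) | N0.N0=(suspect,v2) N0.N1=(alive,v0) N0.N2=(alive,v0) N0.N3=(alive,v0)

Answer: N0=alive,0 N1=alive,0 N2=alive,0 N3=dead,1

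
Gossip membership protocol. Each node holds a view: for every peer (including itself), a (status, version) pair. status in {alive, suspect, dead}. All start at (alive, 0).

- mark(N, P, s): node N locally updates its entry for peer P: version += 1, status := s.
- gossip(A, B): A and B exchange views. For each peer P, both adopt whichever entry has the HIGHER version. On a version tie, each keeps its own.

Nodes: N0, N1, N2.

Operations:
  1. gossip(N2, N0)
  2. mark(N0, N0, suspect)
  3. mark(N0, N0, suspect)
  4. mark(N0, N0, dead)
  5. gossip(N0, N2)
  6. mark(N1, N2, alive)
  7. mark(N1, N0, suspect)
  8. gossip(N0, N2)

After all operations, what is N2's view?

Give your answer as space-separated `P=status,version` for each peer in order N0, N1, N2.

Op 1: gossip N2<->N0 -> N2.N0=(alive,v0) N2.N1=(alive,v0) N2.N2=(alive,v0) | N0.N0=(alive,v0) N0.N1=(alive,v0) N0.N2=(alive,v0)
Op 2: N0 marks N0=suspect -> (suspect,v1)
Op 3: N0 marks N0=suspect -> (suspect,v2)
Op 4: N0 marks N0=dead -> (dead,v3)
Op 5: gossip N0<->N2 -> N0.N0=(dead,v3) N0.N1=(alive,v0) N0.N2=(alive,v0) | N2.N0=(dead,v3) N2.N1=(alive,v0) N2.N2=(alive,v0)
Op 6: N1 marks N2=alive -> (alive,v1)
Op 7: N1 marks N0=suspect -> (suspect,v1)
Op 8: gossip N0<->N2 -> N0.N0=(dead,v3) N0.N1=(alive,v0) N0.N2=(alive,v0) | N2.N0=(dead,v3) N2.N1=(alive,v0) N2.N2=(alive,v0)

Answer: N0=dead,3 N1=alive,0 N2=alive,0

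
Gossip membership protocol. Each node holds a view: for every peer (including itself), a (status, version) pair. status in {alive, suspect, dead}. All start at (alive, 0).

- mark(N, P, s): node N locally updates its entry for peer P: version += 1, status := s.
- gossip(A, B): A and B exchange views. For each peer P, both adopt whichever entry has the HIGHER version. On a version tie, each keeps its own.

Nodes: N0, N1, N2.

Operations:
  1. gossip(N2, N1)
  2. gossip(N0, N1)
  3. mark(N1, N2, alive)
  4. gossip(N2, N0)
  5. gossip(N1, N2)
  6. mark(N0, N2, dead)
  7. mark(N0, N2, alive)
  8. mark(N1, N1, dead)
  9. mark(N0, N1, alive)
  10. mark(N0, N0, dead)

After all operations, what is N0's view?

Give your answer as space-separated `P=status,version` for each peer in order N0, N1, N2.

Answer: N0=dead,1 N1=alive,1 N2=alive,2

Derivation:
Op 1: gossip N2<->N1 -> N2.N0=(alive,v0) N2.N1=(alive,v0) N2.N2=(alive,v0) | N1.N0=(alive,v0) N1.N1=(alive,v0) N1.N2=(alive,v0)
Op 2: gossip N0<->N1 -> N0.N0=(alive,v0) N0.N1=(alive,v0) N0.N2=(alive,v0) | N1.N0=(alive,v0) N1.N1=(alive,v0) N1.N2=(alive,v0)
Op 3: N1 marks N2=alive -> (alive,v1)
Op 4: gossip N2<->N0 -> N2.N0=(alive,v0) N2.N1=(alive,v0) N2.N2=(alive,v0) | N0.N0=(alive,v0) N0.N1=(alive,v0) N0.N2=(alive,v0)
Op 5: gossip N1<->N2 -> N1.N0=(alive,v0) N1.N1=(alive,v0) N1.N2=(alive,v1) | N2.N0=(alive,v0) N2.N1=(alive,v0) N2.N2=(alive,v1)
Op 6: N0 marks N2=dead -> (dead,v1)
Op 7: N0 marks N2=alive -> (alive,v2)
Op 8: N1 marks N1=dead -> (dead,v1)
Op 9: N0 marks N1=alive -> (alive,v1)
Op 10: N0 marks N0=dead -> (dead,v1)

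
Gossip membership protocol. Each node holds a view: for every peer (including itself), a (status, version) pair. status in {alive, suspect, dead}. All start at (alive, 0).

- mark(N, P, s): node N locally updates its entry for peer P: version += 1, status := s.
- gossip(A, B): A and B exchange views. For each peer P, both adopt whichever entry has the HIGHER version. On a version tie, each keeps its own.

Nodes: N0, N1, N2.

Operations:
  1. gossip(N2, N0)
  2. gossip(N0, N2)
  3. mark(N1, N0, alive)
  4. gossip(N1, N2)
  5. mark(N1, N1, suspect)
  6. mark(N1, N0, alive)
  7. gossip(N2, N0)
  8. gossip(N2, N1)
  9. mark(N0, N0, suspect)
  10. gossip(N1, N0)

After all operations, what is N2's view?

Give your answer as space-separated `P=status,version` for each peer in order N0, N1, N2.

Answer: N0=alive,2 N1=suspect,1 N2=alive,0

Derivation:
Op 1: gossip N2<->N0 -> N2.N0=(alive,v0) N2.N1=(alive,v0) N2.N2=(alive,v0) | N0.N0=(alive,v0) N0.N1=(alive,v0) N0.N2=(alive,v0)
Op 2: gossip N0<->N2 -> N0.N0=(alive,v0) N0.N1=(alive,v0) N0.N2=(alive,v0) | N2.N0=(alive,v0) N2.N1=(alive,v0) N2.N2=(alive,v0)
Op 3: N1 marks N0=alive -> (alive,v1)
Op 4: gossip N1<->N2 -> N1.N0=(alive,v1) N1.N1=(alive,v0) N1.N2=(alive,v0) | N2.N0=(alive,v1) N2.N1=(alive,v0) N2.N2=(alive,v0)
Op 5: N1 marks N1=suspect -> (suspect,v1)
Op 6: N1 marks N0=alive -> (alive,v2)
Op 7: gossip N2<->N0 -> N2.N0=(alive,v1) N2.N1=(alive,v0) N2.N2=(alive,v0) | N0.N0=(alive,v1) N0.N1=(alive,v0) N0.N2=(alive,v0)
Op 8: gossip N2<->N1 -> N2.N0=(alive,v2) N2.N1=(suspect,v1) N2.N2=(alive,v0) | N1.N0=(alive,v2) N1.N1=(suspect,v1) N1.N2=(alive,v0)
Op 9: N0 marks N0=suspect -> (suspect,v2)
Op 10: gossip N1<->N0 -> N1.N0=(alive,v2) N1.N1=(suspect,v1) N1.N2=(alive,v0) | N0.N0=(suspect,v2) N0.N1=(suspect,v1) N0.N2=(alive,v0)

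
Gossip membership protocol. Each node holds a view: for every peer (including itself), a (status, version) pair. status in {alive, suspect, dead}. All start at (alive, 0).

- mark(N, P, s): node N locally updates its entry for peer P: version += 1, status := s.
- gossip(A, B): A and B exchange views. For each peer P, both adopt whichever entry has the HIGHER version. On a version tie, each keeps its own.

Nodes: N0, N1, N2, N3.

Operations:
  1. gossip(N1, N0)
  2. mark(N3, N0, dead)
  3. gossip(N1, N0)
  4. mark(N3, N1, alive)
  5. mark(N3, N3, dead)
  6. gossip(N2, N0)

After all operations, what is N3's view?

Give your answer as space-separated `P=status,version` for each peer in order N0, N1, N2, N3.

Answer: N0=dead,1 N1=alive,1 N2=alive,0 N3=dead,1

Derivation:
Op 1: gossip N1<->N0 -> N1.N0=(alive,v0) N1.N1=(alive,v0) N1.N2=(alive,v0) N1.N3=(alive,v0) | N0.N0=(alive,v0) N0.N1=(alive,v0) N0.N2=(alive,v0) N0.N3=(alive,v0)
Op 2: N3 marks N0=dead -> (dead,v1)
Op 3: gossip N1<->N0 -> N1.N0=(alive,v0) N1.N1=(alive,v0) N1.N2=(alive,v0) N1.N3=(alive,v0) | N0.N0=(alive,v0) N0.N1=(alive,v0) N0.N2=(alive,v0) N0.N3=(alive,v0)
Op 4: N3 marks N1=alive -> (alive,v1)
Op 5: N3 marks N3=dead -> (dead,v1)
Op 6: gossip N2<->N0 -> N2.N0=(alive,v0) N2.N1=(alive,v0) N2.N2=(alive,v0) N2.N3=(alive,v0) | N0.N0=(alive,v0) N0.N1=(alive,v0) N0.N2=(alive,v0) N0.N3=(alive,v0)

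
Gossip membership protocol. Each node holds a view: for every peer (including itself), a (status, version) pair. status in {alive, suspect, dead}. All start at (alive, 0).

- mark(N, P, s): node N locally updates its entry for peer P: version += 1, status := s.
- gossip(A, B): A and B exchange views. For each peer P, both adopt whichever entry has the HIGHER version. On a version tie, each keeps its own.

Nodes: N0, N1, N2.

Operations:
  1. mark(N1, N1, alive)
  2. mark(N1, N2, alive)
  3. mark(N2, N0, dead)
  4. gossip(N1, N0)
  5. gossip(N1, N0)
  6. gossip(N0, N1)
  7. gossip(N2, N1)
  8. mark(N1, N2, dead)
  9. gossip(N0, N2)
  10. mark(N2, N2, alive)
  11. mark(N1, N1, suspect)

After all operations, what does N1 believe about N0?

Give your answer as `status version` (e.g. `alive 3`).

Op 1: N1 marks N1=alive -> (alive,v1)
Op 2: N1 marks N2=alive -> (alive,v1)
Op 3: N2 marks N0=dead -> (dead,v1)
Op 4: gossip N1<->N0 -> N1.N0=(alive,v0) N1.N1=(alive,v1) N1.N2=(alive,v1) | N0.N0=(alive,v0) N0.N1=(alive,v1) N0.N2=(alive,v1)
Op 5: gossip N1<->N0 -> N1.N0=(alive,v0) N1.N1=(alive,v1) N1.N2=(alive,v1) | N0.N0=(alive,v0) N0.N1=(alive,v1) N0.N2=(alive,v1)
Op 6: gossip N0<->N1 -> N0.N0=(alive,v0) N0.N1=(alive,v1) N0.N2=(alive,v1) | N1.N0=(alive,v0) N1.N1=(alive,v1) N1.N2=(alive,v1)
Op 7: gossip N2<->N1 -> N2.N0=(dead,v1) N2.N1=(alive,v1) N2.N2=(alive,v1) | N1.N0=(dead,v1) N1.N1=(alive,v1) N1.N2=(alive,v1)
Op 8: N1 marks N2=dead -> (dead,v2)
Op 9: gossip N0<->N2 -> N0.N0=(dead,v1) N0.N1=(alive,v1) N0.N2=(alive,v1) | N2.N0=(dead,v1) N2.N1=(alive,v1) N2.N2=(alive,v1)
Op 10: N2 marks N2=alive -> (alive,v2)
Op 11: N1 marks N1=suspect -> (suspect,v2)

Answer: dead 1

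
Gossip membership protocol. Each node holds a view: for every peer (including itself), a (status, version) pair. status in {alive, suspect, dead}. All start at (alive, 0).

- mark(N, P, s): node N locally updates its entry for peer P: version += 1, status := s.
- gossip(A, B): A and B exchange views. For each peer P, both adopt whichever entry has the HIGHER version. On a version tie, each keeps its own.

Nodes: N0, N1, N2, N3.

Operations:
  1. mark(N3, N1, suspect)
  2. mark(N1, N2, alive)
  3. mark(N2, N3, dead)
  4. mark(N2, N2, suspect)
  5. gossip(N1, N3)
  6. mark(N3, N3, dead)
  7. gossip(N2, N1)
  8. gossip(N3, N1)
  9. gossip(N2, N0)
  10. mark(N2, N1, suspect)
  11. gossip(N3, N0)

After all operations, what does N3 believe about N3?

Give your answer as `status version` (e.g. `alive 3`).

Answer: dead 1

Derivation:
Op 1: N3 marks N1=suspect -> (suspect,v1)
Op 2: N1 marks N2=alive -> (alive,v1)
Op 3: N2 marks N3=dead -> (dead,v1)
Op 4: N2 marks N2=suspect -> (suspect,v1)
Op 5: gossip N1<->N3 -> N1.N0=(alive,v0) N1.N1=(suspect,v1) N1.N2=(alive,v1) N1.N3=(alive,v0) | N3.N0=(alive,v0) N3.N1=(suspect,v1) N3.N2=(alive,v1) N3.N3=(alive,v0)
Op 6: N3 marks N3=dead -> (dead,v1)
Op 7: gossip N2<->N1 -> N2.N0=(alive,v0) N2.N1=(suspect,v1) N2.N2=(suspect,v1) N2.N3=(dead,v1) | N1.N0=(alive,v0) N1.N1=(suspect,v1) N1.N2=(alive,v1) N1.N3=(dead,v1)
Op 8: gossip N3<->N1 -> N3.N0=(alive,v0) N3.N1=(suspect,v1) N3.N2=(alive,v1) N3.N3=(dead,v1) | N1.N0=(alive,v0) N1.N1=(suspect,v1) N1.N2=(alive,v1) N1.N3=(dead,v1)
Op 9: gossip N2<->N0 -> N2.N0=(alive,v0) N2.N1=(suspect,v1) N2.N2=(suspect,v1) N2.N3=(dead,v1) | N0.N0=(alive,v0) N0.N1=(suspect,v1) N0.N2=(suspect,v1) N0.N3=(dead,v1)
Op 10: N2 marks N1=suspect -> (suspect,v2)
Op 11: gossip N3<->N0 -> N3.N0=(alive,v0) N3.N1=(suspect,v1) N3.N2=(alive,v1) N3.N3=(dead,v1) | N0.N0=(alive,v0) N0.N1=(suspect,v1) N0.N2=(suspect,v1) N0.N3=(dead,v1)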